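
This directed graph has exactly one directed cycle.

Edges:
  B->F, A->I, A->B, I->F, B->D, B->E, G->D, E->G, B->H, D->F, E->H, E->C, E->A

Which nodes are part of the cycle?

A, B, E

DFS with gray/black marking from E:
E gray
  H gray
  H black
  A gray
    B gray
      B→H: H black — skip
      D gray
        F gray
        F black
      D black
      B→F: F black — skip
      B→E: E is gray → back edge
Back edge closes the cycle E → A → B → E; its vertices are {A, B, E}.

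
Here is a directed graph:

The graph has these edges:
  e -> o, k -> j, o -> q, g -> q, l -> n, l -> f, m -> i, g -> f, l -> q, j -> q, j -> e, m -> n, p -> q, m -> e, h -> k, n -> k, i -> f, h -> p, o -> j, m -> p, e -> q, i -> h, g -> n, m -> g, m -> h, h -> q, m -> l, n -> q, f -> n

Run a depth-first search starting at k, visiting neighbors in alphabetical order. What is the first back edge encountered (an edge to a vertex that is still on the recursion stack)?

DFS from k (visiting neighbors in alphabetical order); mark gray on enter, black on exit:
k gray
  j gray
    e gray
      o gray
        o→j: j is gray → back edge
First back edge: o → j.

o→j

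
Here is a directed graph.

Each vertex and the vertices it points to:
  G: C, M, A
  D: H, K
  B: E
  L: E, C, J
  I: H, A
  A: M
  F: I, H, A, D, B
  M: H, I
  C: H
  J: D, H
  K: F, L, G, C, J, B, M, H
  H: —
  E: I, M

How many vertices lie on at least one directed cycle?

8

A vertex is on a directed cycle iff it belongs to a strongly connected component of size ≥ 2 (or has a self-loop).
The vertices on cycles are {A, D, F, I, J, K, L, M} — 8 in total.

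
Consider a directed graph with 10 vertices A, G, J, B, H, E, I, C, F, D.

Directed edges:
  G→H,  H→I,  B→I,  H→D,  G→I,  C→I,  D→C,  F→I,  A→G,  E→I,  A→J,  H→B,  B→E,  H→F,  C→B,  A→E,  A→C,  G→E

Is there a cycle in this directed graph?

DFS with white/gray/black marking, starting from D:
D gray
  C gray
    B gray
      E gray
        I gray
        I black
      E black
      B→I: I black — skip
    B black
    C→I: I black — skip
  C black
D black
A gray
  A→C: C black — skip
  J gray
  J black
  G gray
    G→I: I black — skip
    H gray
      H→D: D black — skip
      H→I: I black — skip
      F gray
        F→I: I black — skip
      F black
      H→B: B black — skip
    H black
    G→E: E black — skip
  G black
  A→E: E black — skip
A black
Every edge goes to a white or black vertex — no back edge, so the graph is acyclic.

No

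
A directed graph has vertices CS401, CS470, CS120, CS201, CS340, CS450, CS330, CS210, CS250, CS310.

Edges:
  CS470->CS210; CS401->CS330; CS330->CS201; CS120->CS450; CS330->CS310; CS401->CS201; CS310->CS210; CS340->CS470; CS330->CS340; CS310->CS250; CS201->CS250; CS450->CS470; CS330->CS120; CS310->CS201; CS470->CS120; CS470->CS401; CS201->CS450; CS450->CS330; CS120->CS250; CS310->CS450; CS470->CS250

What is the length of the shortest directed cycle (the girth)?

For each vertex v, BFS finds the shortest path from v back to v.
The shortest such closed walk is CS310 → CS450 → CS330 → CS310, length 3.

3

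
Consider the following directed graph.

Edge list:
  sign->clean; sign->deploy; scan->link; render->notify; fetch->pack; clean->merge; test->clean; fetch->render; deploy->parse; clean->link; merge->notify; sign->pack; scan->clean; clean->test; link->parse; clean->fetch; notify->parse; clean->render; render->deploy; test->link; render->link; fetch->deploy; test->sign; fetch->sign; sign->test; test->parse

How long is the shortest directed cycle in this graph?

2

For each vertex v, BFS finds the shortest path from v back to v.
The shortest such closed walk is clean → test → clean, length 2.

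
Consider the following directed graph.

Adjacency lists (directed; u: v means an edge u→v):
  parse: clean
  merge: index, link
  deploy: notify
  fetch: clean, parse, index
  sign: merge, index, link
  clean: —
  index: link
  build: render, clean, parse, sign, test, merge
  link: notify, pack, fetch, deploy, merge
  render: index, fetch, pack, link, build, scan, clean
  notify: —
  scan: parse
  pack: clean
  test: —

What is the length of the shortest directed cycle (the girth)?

2

For each vertex v, BFS finds the shortest path from v back to v.
The shortest such closed walk is build → render → build, length 2.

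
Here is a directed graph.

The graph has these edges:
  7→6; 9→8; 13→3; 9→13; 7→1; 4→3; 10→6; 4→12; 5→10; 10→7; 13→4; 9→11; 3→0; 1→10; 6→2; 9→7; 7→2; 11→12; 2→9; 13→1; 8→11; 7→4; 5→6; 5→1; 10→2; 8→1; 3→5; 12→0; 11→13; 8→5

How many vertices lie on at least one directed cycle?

12

A vertex is on a directed cycle iff it belongs to a strongly connected component of size ≥ 2 (or has a self-loop).
The vertices on cycles are {1, 2, 3, 4, 5, 6, 7, 8, 9, 10, 11, 13} — 12 in total.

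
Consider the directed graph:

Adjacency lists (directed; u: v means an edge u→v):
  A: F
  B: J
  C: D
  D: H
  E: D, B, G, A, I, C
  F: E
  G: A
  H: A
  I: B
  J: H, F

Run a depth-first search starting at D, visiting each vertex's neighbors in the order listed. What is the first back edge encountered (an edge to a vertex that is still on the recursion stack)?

E→D

DFS from D (visiting each vertex's neighbors in the order listed); mark gray on enter, black on exit:
D gray
  H gray
    A gray
      F gray
        E gray
          E→D: D is gray → back edge
First back edge: E → D.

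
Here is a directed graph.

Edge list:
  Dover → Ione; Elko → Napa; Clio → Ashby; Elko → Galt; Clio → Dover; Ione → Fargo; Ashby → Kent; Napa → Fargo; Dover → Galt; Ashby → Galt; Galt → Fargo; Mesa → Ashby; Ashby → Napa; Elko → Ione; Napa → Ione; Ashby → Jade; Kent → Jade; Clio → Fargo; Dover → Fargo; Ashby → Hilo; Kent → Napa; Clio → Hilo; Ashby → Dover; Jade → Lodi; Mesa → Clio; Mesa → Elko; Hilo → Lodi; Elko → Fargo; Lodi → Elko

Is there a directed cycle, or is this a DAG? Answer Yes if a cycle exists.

DFS with white/gray/black marking, starting from Galt:
Galt gray
  Fargo gray
  Fargo black
Galt black
Ashby gray
  Jade gray
    Lodi gray
      Elko gray
        Napa gray
          Napa→Fargo: Fargo black — skip
          Ione gray
            Ione→Fargo: Fargo black — skip
          Ione black
        Napa black
        Elko→Ione: Ione black — skip
        Elko→Galt: Galt black — skip
        Elko→Fargo: Fargo black — skip
      Elko black
    Lodi black
  Jade black
  Kent gray
    Kent→Jade: Jade black — skip
    Kent→Napa: Napa black — skip
  Kent black
  Hilo gray
    Hilo→Lodi: Lodi black — skip
  Hilo black
  Ashby→Galt: Galt black — skip
  Dover gray
    Dover→Fargo: Fargo black — skip
    Dover→Galt: Galt black — skip
    Dover→Ione: Ione black — skip
  Dover black
  Ashby→Napa: Napa black — skip
Ashby black
Clio gray
  Clio→Dover: Dover black — skip
  Clio→Hilo: Hilo black — skip
  Clio→Fargo: Fargo black — skip
  Clio→Ashby: Ashby black — skip
Clio black
Mesa gray
  Mesa→Clio: Clio black — skip
  Mesa→Ashby: Ashby black — skip
  Mesa→Elko: Elko black — skip
Mesa black
Every edge goes to a white or black vertex — no back edge, so the graph is acyclic.

No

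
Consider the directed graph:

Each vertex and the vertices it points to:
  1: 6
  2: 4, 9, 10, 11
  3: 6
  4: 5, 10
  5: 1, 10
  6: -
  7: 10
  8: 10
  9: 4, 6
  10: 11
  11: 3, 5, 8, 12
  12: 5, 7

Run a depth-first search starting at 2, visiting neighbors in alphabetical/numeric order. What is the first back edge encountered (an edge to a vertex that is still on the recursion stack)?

DFS from 2 (visiting neighbors in alphabetical/numeric order); mark gray on enter, black on exit:
2 gray
  4 gray
    5 gray
      1 gray
        6 gray
        6 black
      1 black
      10 gray
        11 gray
          3 gray
            3→6: 6 black — skip
          3 black
          11→5: 5 is gray → back edge
First back edge: 11 → 5.

11->5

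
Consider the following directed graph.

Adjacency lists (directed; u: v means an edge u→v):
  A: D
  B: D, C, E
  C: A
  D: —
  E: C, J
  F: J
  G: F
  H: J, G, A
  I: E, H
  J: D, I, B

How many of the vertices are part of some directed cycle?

7

A vertex is on a directed cycle iff it belongs to a strongly connected component of size ≥ 2 (or has a self-loop).
The vertices on cycles are {B, E, F, G, H, I, J} — 7 in total.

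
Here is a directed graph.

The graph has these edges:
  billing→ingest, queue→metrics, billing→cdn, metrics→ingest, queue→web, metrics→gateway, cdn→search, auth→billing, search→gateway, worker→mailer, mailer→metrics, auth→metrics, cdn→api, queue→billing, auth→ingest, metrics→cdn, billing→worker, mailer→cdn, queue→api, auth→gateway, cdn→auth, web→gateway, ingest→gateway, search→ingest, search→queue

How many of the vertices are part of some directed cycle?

8

A vertex is on a directed cycle iff it belongs to a strongly connected component of size ≥ 2 (or has a self-loop).
The vertices on cycles are {cdn, auth, queue, mailer, search, worker, billing, metrics} — 8 in total.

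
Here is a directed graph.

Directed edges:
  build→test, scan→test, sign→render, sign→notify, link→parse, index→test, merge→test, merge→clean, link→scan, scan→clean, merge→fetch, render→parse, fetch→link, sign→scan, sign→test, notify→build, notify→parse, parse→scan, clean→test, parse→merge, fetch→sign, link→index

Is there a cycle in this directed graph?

DFS with white/gray/black marking, starting from notify:
notify gray
  build gray
    test gray
    test black
  build black
  parse gray
    merge gray
      clean gray
        clean→test: test black — skip
      clean black
      fetch gray
        link gray
          link→parse: parse is gray → back edge
Back edge found, so a cycle exists: parse → merge → fetch → link → parse.

Yes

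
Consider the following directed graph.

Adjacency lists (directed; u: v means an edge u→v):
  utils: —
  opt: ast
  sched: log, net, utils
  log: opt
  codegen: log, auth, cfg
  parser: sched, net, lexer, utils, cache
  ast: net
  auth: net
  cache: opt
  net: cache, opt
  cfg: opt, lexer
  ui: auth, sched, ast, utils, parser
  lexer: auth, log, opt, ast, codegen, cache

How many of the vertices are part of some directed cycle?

A vertex is on a directed cycle iff it belongs to a strongly connected component of size ≥ 2 (or has a self-loop).
The vertices on cycles are {ast, cfg, net, opt, cache, lexer, codegen} — 7 in total.

7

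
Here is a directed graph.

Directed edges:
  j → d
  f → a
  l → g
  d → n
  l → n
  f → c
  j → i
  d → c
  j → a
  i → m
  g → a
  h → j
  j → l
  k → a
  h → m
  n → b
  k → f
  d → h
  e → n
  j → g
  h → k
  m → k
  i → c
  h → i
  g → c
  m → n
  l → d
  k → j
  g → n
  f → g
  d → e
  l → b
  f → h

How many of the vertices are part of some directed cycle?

A vertex is on a directed cycle iff it belongs to a strongly connected component of size ≥ 2 (or has a self-loop).
The vertices on cycles are {d, f, h, i, j, k, l, m} — 8 in total.

8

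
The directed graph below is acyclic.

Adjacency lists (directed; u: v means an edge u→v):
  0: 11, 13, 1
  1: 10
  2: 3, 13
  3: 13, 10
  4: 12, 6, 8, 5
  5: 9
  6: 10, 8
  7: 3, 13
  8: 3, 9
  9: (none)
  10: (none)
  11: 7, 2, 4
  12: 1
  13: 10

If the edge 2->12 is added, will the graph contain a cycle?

Adding 2→12 creates a cycle iff 12 can already reach 2.
Explore from 12: no path reaches 2. The graph stays acyclic.

No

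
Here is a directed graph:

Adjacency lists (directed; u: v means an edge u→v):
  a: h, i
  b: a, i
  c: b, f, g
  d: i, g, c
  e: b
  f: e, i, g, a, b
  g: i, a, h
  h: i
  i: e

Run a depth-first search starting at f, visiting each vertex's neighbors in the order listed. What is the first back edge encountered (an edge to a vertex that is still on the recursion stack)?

DFS from f (visiting each vertex's neighbors in the order listed); mark gray on enter, black on exit:
f gray
  e gray
    b gray
      a gray
        h gray
          i gray
            i→e: e is gray → back edge
First back edge: i → e.

i→e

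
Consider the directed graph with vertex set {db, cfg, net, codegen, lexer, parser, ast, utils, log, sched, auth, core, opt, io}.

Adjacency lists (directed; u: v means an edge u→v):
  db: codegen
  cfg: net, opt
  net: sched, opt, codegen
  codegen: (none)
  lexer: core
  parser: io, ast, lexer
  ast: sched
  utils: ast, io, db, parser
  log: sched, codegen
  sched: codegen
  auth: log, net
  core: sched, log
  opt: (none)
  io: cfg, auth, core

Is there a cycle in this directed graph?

DFS with white/gray/black marking, starting from db:
db gray
  codegen gray
  codegen black
db black
cfg gray
  net gray
    sched gray
      sched→codegen: codegen black — skip
    sched black
    opt gray
    opt black
    net→codegen: codegen black — skip
  net black
  cfg→opt: opt black — skip
cfg black
lexer gray
  core gray
    core→sched: sched black — skip
    log gray
      log→sched: sched black — skip
      log→codegen: codegen black — skip
    log black
  core black
lexer black
parser gray
  io gray
    io→cfg: cfg black — skip
    auth gray
      auth→log: log black — skip
      auth→net: net black — skip
    auth black
    io→core: core black — skip
  io black
  ast gray
    ast→sched: sched black — skip
  ast black
  parser→lexer: lexer black — skip
parser black
utils gray
  utils→ast: ast black — skip
  utils→io: io black — skip
  utils→db: db black — skip
  utils→parser: parser black — skip
utils black
Every edge goes to a white or black vertex — no back edge, so the graph is acyclic.

No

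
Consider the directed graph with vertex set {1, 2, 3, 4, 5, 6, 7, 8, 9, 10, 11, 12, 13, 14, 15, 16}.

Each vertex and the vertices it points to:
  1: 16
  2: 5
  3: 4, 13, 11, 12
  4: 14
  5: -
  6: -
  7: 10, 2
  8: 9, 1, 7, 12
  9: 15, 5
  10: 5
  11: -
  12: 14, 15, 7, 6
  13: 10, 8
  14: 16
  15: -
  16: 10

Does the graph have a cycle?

DFS with white/gray/black marking, starting from 1:
1 gray
  16 gray
    10 gray
      5 gray
      5 black
    10 black
  16 black
1 black
2 gray
  2→5: 5 black — skip
2 black
3 gray
  4 gray
    14 gray
      14→16: 16 black — skip
    14 black
  4 black
  13 gray
    13→10: 10 black — skip
    8 gray
      9 gray
        15 gray
        15 black
        9→5: 5 black — skip
      9 black
      8→1: 1 black — skip
      7 gray
        7→10: 10 black — skip
        7→2: 2 black — skip
      7 black
      12 gray
        12→14: 14 black — skip
        12→15: 15 black — skip
        12→7: 7 black — skip
        6 gray
        6 black
      12 black
    8 black
  13 black
  11 gray
  11 black
  3→12: 12 black — skip
3 black
Every edge goes to a white or black vertex — no back edge, so the graph is acyclic.

No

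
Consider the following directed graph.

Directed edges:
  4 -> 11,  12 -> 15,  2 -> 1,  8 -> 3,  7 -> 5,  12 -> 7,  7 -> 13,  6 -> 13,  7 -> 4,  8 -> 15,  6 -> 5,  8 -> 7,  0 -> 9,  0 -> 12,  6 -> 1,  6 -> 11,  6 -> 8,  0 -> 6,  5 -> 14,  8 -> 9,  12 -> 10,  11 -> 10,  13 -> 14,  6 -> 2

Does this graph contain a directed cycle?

No

DFS with white/gray/black marking, starting from 5:
5 gray
  14 gray
  14 black
5 black
0 gray
  12 gray
    15 gray
    15 black
    7 gray
      7→5: 5 black — skip
      13 gray
        13→14: 14 black — skip
      13 black
      4 gray
        11 gray
          10 gray
          10 black
        11 black
      4 black
    7 black
    12→10: 10 black — skip
  12 black
  9 gray
  9 black
  6 gray
    2 gray
      1 gray
      1 black
    2 black
    6→11: 11 black — skip
    8 gray
      8→9: 9 black — skip
      3 gray
      3 black
      8→7: 7 black — skip
      8→15: 15 black — skip
    8 black
    6→1: 1 black — skip
    6→13: 13 black — skip
    6→5: 5 black — skip
  6 black
0 black
Every edge goes to a white or black vertex — no back edge, so the graph is acyclic.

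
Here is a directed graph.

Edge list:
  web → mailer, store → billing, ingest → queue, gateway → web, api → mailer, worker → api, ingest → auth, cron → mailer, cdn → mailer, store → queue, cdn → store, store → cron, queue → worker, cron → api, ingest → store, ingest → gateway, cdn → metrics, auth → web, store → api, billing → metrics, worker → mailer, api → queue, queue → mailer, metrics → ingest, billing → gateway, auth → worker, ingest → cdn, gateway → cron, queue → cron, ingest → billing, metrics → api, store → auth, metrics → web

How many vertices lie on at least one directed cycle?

9

A vertex is on a directed cycle iff it belongs to a strongly connected component of size ≥ 2 (or has a self-loop).
The vertices on cycles are {api, cdn, cron, queue, store, ingest, worker, billing, metrics} — 9 in total.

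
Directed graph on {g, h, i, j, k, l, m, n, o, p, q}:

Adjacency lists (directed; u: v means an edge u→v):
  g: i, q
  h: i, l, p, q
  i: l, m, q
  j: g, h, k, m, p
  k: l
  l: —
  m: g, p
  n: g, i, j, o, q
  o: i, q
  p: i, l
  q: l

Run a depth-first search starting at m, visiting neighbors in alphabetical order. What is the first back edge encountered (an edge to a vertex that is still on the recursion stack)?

i->m

DFS from m (visiting neighbors in alphabetical order); mark gray on enter, black on exit:
m gray
  g gray
    i gray
      l gray
      l black
      i→m: m is gray → back edge
First back edge: i → m.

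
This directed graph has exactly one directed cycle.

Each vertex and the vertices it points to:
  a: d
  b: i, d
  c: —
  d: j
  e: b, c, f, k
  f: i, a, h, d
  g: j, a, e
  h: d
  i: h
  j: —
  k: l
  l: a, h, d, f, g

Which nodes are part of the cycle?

e, g, k, l

DFS with gray/black marking from e:
e gray
  b gray
    i gray
      h gray
        d gray
          j gray
          j black
        d black
      h black
    i black
    b→d: d black — skip
  b black
  c gray
  c black
  f gray
    f→i: i black — skip
    a gray
      a→d: d black — skip
    a black
    f→h: h black — skip
    f→d: d black — skip
  f black
  k gray
    l gray
      l→a: a black — skip
      l→h: h black — skip
      l→d: d black — skip
      l→f: f black — skip
      g gray
        g→j: j black — skip
        g→a: a black — skip
        g→e: e is gray → back edge
Back edge closes the cycle e → k → l → g → e; its vertices are {e, g, k, l}.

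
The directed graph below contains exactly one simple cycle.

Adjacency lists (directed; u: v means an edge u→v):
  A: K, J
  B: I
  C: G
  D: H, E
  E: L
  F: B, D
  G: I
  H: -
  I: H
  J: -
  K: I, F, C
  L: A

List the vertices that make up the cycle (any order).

A, D, E, F, K, L

DFS with gray/black marking from L:
L gray
  A gray
    K gray
      I gray
        H gray
        H black
      I black
      F gray
        B gray
          B→I: I black — skip
        B black
        D gray
          D→H: H black — skip
          E gray
            E→L: L is gray → back edge
Back edge closes the cycle L → A → K → F → D → E → L; its vertices are {A, D, E, F, K, L}.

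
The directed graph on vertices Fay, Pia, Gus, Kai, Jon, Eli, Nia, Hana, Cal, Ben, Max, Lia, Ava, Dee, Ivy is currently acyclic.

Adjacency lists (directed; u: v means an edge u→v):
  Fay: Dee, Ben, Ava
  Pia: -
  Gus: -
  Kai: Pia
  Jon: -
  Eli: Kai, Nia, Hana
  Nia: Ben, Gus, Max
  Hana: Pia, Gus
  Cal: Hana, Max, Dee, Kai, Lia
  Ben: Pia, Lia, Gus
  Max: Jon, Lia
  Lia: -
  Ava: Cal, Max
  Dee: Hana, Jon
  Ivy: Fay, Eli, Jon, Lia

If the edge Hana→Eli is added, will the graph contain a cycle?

Yes

Adding Hana→Eli creates a cycle iff Eli can already reach Hana.
Path from Eli: Eli → Hana.
So Eli → … → Hana → Eli is a cycle.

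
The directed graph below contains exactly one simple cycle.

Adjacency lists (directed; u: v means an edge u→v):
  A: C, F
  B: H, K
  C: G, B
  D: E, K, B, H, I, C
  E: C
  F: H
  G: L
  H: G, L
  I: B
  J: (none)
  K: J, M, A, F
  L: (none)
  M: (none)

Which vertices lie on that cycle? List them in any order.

A, B, C, K

DFS with gray/black marking from K:
K gray
  J gray
  J black
  M gray
  M black
  A gray
    C gray
      G gray
        L gray
        L black
      G black
      B gray
        H gray
          H→G: G black — skip
          H→L: L black — skip
        H black
        B→K: K is gray → back edge
Back edge closes the cycle K → A → C → B → K; its vertices are {A, B, C, K}.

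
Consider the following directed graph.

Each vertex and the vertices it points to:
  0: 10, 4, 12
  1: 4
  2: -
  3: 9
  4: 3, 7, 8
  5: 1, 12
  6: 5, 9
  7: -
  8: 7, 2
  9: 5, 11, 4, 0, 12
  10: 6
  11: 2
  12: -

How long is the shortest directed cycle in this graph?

3

For each vertex v, BFS finds the shortest path from v back to v.
The shortest such closed walk is 4 → 3 → 9 → 4, length 3.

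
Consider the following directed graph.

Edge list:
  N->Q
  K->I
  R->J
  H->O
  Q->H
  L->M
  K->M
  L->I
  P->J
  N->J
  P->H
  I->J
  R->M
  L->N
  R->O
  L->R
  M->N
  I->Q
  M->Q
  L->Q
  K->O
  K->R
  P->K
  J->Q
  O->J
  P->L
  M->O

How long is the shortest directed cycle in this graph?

For each vertex v, BFS finds the shortest path from v back to v.
The shortest such closed walk is H → O → J → Q → H, length 4.

4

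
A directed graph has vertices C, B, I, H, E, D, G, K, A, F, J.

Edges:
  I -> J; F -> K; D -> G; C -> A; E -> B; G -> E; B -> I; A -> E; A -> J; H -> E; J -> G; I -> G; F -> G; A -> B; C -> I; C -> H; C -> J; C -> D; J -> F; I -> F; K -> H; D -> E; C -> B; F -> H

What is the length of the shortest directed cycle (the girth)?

4

For each vertex v, BFS finds the shortest path from v back to v.
The shortest such closed walk is B → I → G → E → B, length 4.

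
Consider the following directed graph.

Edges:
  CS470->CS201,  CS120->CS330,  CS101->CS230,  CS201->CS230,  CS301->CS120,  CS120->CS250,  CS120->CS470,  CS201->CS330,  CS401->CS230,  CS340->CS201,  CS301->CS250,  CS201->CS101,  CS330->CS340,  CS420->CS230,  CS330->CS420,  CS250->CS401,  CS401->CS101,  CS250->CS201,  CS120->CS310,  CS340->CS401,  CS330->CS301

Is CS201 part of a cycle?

Yes

CS201 is on a cycle iff CS201 can reach itself via ≥1 edge.
CS201 → CS330 → CS340 → CS201 — yes.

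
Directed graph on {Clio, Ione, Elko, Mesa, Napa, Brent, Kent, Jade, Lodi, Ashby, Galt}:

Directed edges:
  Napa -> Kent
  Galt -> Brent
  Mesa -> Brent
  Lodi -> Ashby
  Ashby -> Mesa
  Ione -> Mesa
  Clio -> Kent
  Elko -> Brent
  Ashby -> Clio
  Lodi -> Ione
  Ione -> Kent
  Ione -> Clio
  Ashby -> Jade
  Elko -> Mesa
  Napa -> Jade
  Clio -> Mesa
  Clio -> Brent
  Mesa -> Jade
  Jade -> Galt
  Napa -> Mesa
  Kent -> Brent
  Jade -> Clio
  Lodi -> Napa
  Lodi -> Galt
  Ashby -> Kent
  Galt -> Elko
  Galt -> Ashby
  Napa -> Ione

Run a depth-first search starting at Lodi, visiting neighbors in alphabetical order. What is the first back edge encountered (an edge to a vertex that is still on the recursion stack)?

Jade->Clio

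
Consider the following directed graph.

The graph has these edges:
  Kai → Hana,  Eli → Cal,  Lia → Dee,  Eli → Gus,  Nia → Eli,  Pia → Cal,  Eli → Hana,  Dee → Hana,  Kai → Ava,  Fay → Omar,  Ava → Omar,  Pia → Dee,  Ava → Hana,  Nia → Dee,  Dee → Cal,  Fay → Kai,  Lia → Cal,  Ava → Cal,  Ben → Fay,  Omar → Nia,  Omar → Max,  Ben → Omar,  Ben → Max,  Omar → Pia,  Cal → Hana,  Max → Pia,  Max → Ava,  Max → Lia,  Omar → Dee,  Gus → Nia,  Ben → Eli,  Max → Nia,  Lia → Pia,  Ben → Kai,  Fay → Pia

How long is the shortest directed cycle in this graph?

3

For each vertex v, BFS finds the shortest path from v back to v.
The shortest such closed walk is Eli → Gus → Nia → Eli, length 3.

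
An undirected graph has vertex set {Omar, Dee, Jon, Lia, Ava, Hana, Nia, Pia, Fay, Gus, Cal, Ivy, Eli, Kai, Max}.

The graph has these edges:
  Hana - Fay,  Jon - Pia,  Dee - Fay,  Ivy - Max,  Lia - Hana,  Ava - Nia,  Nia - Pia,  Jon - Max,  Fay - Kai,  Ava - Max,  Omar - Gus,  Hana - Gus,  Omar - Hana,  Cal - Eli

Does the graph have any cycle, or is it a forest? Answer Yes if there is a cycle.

DFS, tracking each vertex's parent; an edge to a visited non-parent vertex closes a cycle.
Start from Ivy:
visit Ivy (parent –)
  visit Max (parent Ivy)
    visit Jon (parent Max)
      Jon–Max: parent, skip
      visit Pia (parent Jon)
        visit Nia (parent Pia)
          Nia–Pia: parent, skip
          visit Ava (parent Nia)
            Ava–Max: Max visited and ≠ parent → cycle
Cycle: Max – Jon – Pia – Nia – Ava – Max.

Yes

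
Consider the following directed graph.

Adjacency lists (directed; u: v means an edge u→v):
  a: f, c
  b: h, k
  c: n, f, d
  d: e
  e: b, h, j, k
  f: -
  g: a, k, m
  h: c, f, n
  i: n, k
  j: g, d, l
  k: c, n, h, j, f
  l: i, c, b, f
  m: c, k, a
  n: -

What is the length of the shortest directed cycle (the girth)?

3

For each vertex v, BFS finds the shortest path from v back to v.
The shortest such closed walk is e → j → d → e, length 3.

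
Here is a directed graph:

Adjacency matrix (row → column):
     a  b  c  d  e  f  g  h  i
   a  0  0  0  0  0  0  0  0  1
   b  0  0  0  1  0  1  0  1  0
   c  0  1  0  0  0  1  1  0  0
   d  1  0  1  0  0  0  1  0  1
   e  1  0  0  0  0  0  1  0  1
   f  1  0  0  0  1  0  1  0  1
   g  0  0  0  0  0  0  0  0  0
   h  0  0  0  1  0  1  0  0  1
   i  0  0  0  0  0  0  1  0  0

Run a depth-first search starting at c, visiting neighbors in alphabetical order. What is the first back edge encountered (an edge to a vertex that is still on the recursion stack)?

DFS from c (visiting neighbors in alphabetical order); mark gray on enter, black on exit:
c gray
  b gray
    d gray
      a gray
        i gray
          g gray
          g black
        i black
      a black
      d→c: c is gray → back edge
First back edge: d → c.

d->c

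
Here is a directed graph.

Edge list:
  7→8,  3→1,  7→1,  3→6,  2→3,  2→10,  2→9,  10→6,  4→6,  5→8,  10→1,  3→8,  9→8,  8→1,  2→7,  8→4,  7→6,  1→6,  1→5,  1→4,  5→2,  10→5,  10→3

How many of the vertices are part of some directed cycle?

8

A vertex is on a directed cycle iff it belongs to a strongly connected component of size ≥ 2 (or has a self-loop).
The vertices on cycles are {1, 2, 3, 5, 7, 8, 9, 10} — 8 in total.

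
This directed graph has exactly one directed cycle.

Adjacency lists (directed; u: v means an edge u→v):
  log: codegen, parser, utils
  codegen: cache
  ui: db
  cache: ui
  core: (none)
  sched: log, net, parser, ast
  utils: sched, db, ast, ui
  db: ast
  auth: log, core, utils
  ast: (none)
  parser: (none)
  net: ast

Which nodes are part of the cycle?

DFS with gray/black marking from utils:
utils gray
  sched gray
    log gray
      codegen gray
        cache gray
          ui gray
            db gray
              ast gray
              ast black
            db black
          ui black
        cache black
      codegen black
      parser gray
      parser black
      log→utils: utils is gray → back edge
Back edge closes the cycle utils → sched → log → utils; its vertices are {log, sched, utils}.

log, sched, utils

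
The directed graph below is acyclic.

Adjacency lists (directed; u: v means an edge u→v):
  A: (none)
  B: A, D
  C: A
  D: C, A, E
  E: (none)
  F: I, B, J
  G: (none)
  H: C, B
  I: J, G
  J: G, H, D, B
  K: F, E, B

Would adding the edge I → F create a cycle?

Yes

Adding I→F creates a cycle iff F can already reach I.
Path from F: F → I.
So F → … → I → F is a cycle.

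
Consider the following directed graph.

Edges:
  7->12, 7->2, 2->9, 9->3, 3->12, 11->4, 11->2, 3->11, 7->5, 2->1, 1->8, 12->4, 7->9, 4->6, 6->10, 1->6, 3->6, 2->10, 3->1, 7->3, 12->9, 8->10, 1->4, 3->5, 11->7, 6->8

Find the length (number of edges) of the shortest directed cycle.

3

For each vertex v, BFS finds the shortest path from v back to v.
The shortest such closed walk is 11 → 7 → 3 → 11, length 3.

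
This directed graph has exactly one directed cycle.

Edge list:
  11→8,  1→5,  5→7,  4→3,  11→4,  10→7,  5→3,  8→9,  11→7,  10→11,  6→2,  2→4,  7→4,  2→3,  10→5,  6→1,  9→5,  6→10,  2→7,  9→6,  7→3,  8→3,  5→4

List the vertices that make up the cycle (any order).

DFS with gray/black marking from 6:
6 gray
  2 gray
    3 gray
    3 black
    7 gray
      4 gray
        4→3: 3 black — skip
      4 black
      7→3: 3 black — skip
    7 black
    2→4: 4 black — skip
  2 black
  1 gray
    5 gray
      5→7: 7 black — skip
      5→4: 4 black — skip
      5→3: 3 black — skip
    5 black
  1 black
  10 gray
    10→5: 5 black — skip
    10→7: 7 black — skip
    11 gray
      8 gray
        9 gray
          9→5: 5 black — skip
          9→6: 6 is gray → back edge
Back edge closes the cycle 6 → 10 → 11 → 8 → 9 → 6; its vertices are {6, 8, 9, 10, 11}.

6, 8, 9, 10, 11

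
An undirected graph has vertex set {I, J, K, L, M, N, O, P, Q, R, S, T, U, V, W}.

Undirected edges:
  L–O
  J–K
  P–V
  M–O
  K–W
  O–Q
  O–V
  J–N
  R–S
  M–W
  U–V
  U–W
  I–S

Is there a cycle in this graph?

DFS, tracking each vertex's parent; an edge to a visited non-parent vertex closes a cycle.
Start from U:
visit U (parent –)
  visit W (parent U)
    visit K (parent W)
      visit J (parent K)
        visit N (parent J)
          N–J: parent, skip
        J–K: parent, skip
      K–W: parent, skip
    visit M (parent W)
      visit O (parent M)
        visit V (parent O)
          V–U: U visited and ≠ parent → cycle
Cycle: U – W – M – O – V – U.

Yes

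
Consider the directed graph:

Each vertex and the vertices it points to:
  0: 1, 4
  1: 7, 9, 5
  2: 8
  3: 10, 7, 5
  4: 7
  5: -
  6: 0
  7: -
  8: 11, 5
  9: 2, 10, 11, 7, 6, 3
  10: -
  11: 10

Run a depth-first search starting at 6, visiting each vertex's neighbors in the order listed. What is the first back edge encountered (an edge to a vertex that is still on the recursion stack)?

9->6

DFS from 6 (visiting each vertex's neighbors in the order listed); mark gray on enter, black on exit:
6 gray
  0 gray
    1 gray
      7 gray
      7 black
      9 gray
        2 gray
          8 gray
            11 gray
              10 gray
              10 black
            11 black
            5 gray
            5 black
          8 black
        2 black
        9→10: 10 black — skip
        9→11: 11 black — skip
        9→7: 7 black — skip
        9→6: 6 is gray → back edge
First back edge: 9 → 6.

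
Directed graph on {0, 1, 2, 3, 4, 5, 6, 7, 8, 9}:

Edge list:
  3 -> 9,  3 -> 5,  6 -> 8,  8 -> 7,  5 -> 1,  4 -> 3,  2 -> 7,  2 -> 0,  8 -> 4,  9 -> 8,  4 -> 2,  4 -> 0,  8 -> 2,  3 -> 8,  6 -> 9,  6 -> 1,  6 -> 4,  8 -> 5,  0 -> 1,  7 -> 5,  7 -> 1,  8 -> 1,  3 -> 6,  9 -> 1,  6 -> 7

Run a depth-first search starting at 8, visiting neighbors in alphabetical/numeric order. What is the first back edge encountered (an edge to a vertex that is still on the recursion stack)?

6->4

DFS from 8 (visiting neighbors in alphabetical/numeric order); mark gray on enter, black on exit:
8 gray
  1 gray
  1 black
  2 gray
    0 gray
      0→1: 1 black — skip
    0 black
    7 gray
      7→1: 1 black — skip
      5 gray
        5→1: 1 black — skip
      5 black
    7 black
  2 black
  4 gray
    4→0: 0 black — skip
    4→2: 2 black — skip
    3 gray
      3→5: 5 black — skip
      6 gray
        6→1: 1 black — skip
        6→4: 4 is gray → back edge
First back edge: 6 → 4.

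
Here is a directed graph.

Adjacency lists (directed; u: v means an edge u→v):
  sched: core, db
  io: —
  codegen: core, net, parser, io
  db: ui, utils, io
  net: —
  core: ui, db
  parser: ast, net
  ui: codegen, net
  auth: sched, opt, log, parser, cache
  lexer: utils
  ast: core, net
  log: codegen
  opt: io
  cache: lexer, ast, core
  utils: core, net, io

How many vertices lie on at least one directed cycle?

7

A vertex is on a directed cycle iff it belongs to a strongly connected component of size ≥ 2 (or has a self-loop).
The vertices on cycles are {db, ui, ast, core, utils, parser, codegen} — 7 in total.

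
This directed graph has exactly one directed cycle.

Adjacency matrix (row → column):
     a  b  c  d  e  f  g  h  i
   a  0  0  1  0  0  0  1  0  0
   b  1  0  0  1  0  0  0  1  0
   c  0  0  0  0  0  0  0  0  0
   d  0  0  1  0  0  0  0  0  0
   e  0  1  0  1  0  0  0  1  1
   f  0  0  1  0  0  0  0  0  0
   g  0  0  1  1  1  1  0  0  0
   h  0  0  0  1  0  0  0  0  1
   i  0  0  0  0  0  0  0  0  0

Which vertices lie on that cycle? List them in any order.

a, b, e, g

DFS with gray/black marking from g:
g gray
  e gray
    d gray
      c gray
      c black
    d black
    b gray
      a gray
        a→c: c black — skip
        a→g: g is gray → back edge
Back edge closes the cycle g → e → b → a → g; its vertices are {a, b, e, g}.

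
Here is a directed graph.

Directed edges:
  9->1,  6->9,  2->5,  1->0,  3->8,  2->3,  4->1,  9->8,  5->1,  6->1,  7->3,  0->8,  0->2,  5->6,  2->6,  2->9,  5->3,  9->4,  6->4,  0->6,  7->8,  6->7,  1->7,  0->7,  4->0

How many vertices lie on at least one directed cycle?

A vertex is on a directed cycle iff it belongs to a strongly connected component of size ≥ 2 (or has a self-loop).
The vertices on cycles are {0, 1, 2, 4, 5, 6, 9} — 7 in total.

7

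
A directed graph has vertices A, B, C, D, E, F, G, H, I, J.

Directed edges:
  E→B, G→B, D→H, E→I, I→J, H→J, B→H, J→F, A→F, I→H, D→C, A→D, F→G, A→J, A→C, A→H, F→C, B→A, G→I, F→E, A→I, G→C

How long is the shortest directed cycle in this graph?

For each vertex v, BFS finds the shortest path from v back to v.
The shortest such closed walk is E → I → J → F → E, length 4.

4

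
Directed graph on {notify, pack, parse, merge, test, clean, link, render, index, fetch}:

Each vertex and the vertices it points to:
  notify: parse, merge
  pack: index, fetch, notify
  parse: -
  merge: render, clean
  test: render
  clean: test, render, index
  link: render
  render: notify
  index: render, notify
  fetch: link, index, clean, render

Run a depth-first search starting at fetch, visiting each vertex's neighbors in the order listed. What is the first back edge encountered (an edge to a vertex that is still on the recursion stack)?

DFS from fetch (visiting each vertex's neighbors in the order listed); mark gray on enter, black on exit:
fetch gray
  link gray
    render gray
      notify gray
        parse gray
        parse black
        merge gray
          merge→render: render is gray → back edge
First back edge: merge → render.

merge->render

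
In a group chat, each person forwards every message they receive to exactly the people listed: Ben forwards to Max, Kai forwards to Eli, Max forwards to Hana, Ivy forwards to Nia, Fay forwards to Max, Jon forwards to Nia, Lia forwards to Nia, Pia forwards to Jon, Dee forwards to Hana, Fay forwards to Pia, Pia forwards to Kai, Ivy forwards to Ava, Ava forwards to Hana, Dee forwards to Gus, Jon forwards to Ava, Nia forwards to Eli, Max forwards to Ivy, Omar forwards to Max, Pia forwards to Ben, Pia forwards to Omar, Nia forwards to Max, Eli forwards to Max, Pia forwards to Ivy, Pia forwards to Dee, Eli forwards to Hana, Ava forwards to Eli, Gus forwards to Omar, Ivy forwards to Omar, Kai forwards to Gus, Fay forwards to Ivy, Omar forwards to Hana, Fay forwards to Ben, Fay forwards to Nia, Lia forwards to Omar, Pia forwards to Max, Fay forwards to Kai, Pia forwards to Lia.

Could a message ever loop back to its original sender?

DFS with white/gray/black marking, starting from Hana:
Hana gray
Hana black
Jon gray
  Nia gray
    Eli gray
      Eli→Hana: Hana black — skip
      Max gray
        Ivy gray
          Omar gray
            Omar→Max: Max is gray → back edge
Back edge found, so a cycle exists: Max → Ivy → Omar → Max.

Yes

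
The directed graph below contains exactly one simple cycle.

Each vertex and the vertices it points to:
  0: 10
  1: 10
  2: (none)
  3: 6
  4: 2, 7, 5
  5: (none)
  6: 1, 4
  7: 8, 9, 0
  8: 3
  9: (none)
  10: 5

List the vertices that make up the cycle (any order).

DFS with gray/black marking from 6:
6 gray
  1 gray
    10 gray
      5 gray
      5 black
    10 black
  1 black
  4 gray
    2 gray
    2 black
    7 gray
      8 gray
        3 gray
          3→6: 6 is gray → back edge
Back edge closes the cycle 6 → 4 → 7 → 8 → 3 → 6; its vertices are {3, 4, 6, 7, 8}.

3, 4, 6, 7, 8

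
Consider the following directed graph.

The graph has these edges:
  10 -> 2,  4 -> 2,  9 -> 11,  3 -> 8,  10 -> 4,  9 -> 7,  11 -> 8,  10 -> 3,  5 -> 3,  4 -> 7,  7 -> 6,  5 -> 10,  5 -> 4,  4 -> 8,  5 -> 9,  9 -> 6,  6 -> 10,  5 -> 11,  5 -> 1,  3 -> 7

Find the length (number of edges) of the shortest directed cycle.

For each vertex v, BFS finds the shortest path from v back to v.
The shortest such closed walk is 4 → 7 → 6 → 10 → 4, length 4.

4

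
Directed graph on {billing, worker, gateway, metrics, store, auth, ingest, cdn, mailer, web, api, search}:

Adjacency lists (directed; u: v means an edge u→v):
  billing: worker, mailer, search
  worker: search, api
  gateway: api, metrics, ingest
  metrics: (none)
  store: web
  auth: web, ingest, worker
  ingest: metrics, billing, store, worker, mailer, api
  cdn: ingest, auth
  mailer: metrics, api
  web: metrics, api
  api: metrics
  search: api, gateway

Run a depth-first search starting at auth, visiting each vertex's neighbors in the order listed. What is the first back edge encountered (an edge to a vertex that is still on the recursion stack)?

DFS from auth (visiting each vertex's neighbors in the order listed); mark gray on enter, black on exit:
auth gray
  web gray
    metrics gray
    metrics black
    api gray
      api→metrics: metrics black — skip
    api black
  web black
  ingest gray
    ingest→metrics: metrics black — skip
    billing gray
      worker gray
        search gray
          search→api: api black — skip
          gateway gray
            gateway→api: api black — skip
            gateway→metrics: metrics black — skip
            gateway→ingest: ingest is gray → back edge
First back edge: gateway → ingest.

gateway->ingest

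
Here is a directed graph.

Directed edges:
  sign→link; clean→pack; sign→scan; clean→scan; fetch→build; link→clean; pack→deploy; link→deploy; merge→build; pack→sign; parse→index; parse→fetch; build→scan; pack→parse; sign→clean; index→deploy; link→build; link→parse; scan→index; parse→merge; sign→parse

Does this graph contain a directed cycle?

Yes

DFS with white/gray/black marking, starting from sign:
sign gray
  link gray
    deploy gray
    deploy black
    parse gray
      merge gray
        build gray
          scan gray
            index gray
              index→deploy: deploy black — skip
            index black
          scan black
        build black
      merge black
      fetch gray
        fetch→build: build black — skip
      fetch black
      parse→index: index black — skip
    parse black
    link→build: build black — skip
    clean gray
      clean→scan: scan black — skip
      pack gray
        pack→parse: parse black — skip
        pack→deploy: deploy black — skip
        pack→sign: sign is gray → back edge
Back edge found, so a cycle exists: sign → link → clean → pack → sign.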